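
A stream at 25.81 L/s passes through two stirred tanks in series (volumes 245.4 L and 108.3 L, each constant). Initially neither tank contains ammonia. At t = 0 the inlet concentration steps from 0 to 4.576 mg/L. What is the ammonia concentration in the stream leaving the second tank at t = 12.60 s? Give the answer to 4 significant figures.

2.579 mg/L

Time constants: τᵢ = Vᵢ/Q for each well-mixed tank.
τ₁ = 245.4/25.81 = 9.50794 s; τ₂ = 108.3/25.81 = 4.19605 s.
Solving the cascade with C₁(0)=C₂(0)=0 gives C₂(t) = C_in[1 − (τ₁ e^(−t/τ₁) − τ₂ e^(−t/τ₂))/(τ₁ − τ₂)].
At t = 12.60: e^(−t/τ₁) = 0.265748, e^(−t/τ₂) = 0.0496466.
C₂ = 4.576·[1 − (9.50794·0.265748 − 4.19605·0.0496466)/(5.31189)] = 4.576·0.563547 = 2.57879 mg/L.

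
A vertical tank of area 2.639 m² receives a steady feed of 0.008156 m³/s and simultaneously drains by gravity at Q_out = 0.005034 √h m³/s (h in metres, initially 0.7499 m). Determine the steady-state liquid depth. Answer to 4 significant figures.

A dh/dt = Q_in − 0.005034 √h. Steady state requires inflow = outflow:
Q_in = 0.005034 √h_ss ⇒ √h_ss = 0.008156/0.005034 = 1.62018.
h_ss = 1.62018² = 2.62499 m. (Since h₀ = 0.7499 m < h_ss, the level will rise toward this value.)

2.625 m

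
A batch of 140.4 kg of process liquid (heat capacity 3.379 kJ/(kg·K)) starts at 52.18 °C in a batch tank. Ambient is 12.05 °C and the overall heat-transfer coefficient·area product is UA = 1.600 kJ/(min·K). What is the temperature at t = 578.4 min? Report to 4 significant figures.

Lumped-capacitance energy balance: M c_p dT/dt = UA(T_amb − T).
dT/dt = (T_ss − T)/τ with T_ss = T_amb = 12.0500 °C, τ = M c_p/UA = 140.4·3.379/1.600 = 296.507 min.
Solution: T(t) = T_ss + (T₀ − T_ss) e^(−t/τ).
T(578.4) = 12.0500 + (40.1300)·0.142173 = 17.7554 °C.

17.76 °C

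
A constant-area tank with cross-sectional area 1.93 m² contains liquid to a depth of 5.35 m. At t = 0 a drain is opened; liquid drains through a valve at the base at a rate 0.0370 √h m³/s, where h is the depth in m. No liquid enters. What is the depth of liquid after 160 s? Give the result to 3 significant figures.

0.607 m

A dh/dt = −Q_out = −0.0370 √h.
Separate and integrate: 2(√h − √h₀) = −(0.0370/A) t.
√h = √5.35 − 0.0370·160/(2·1.93) = 2.3130 − 1.5337 = 0.77933.
h = 0.77933² = 0.60735 m.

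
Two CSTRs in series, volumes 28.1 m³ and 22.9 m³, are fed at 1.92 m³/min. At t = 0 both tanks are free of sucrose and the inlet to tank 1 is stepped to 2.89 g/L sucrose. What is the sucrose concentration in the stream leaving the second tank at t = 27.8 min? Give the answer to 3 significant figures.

1.79 g/L

Time constants: τᵢ = Vᵢ/Q for each well-mixed tank.
τ₁ = 28.1/1.92 = 14.635 min; τ₂ = 22.9/1.92 = 11.927 min.
Tank 1: C₁ = C_in(1 − e^(−t/τ₁)). Tank 2 (τ₁ ≠ τ₂): C₂ = C_in[1 − (τ₁ e^(−t/τ₁) − τ₂ e^(−t/τ₂))/(τ₁ − τ₂)].
At t = 27.8: e^(−t/τ₁) = 0.14964, e^(−t/τ₂) = 0.097215.
C₂ = 2.89·[1 − (14.635·0.14964 − 11.927·0.097215)/(2.7083)] = 2.89·0.61947 = 1.7903 g/L.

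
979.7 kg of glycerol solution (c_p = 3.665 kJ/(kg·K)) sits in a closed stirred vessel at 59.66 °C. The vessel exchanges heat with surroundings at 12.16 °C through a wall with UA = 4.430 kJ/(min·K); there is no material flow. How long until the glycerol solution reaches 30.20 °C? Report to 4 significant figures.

First-law balance (no shaft work): M c_p dT/dt = −UA(T − T_amb).
τ = M c_p/UA = 810.519 min; T_ss = T_amb = 12.1600 °C.
T(t) = T_ss + (T₀ − T_ss)e^(−t/τ); set T = 30.20:
t = −τ ln[(T − T_ss)/(T₀ − T_ss)] = −810.519 · ln(0.379789) = 784.695 min.

784.7 min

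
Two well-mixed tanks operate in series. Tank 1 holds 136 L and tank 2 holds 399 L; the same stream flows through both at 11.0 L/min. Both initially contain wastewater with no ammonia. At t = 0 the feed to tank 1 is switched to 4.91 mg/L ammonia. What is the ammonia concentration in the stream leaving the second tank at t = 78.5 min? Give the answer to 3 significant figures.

4.06 mg/L

Each tank obeys Vᵢ dCᵢ/dt = Q(Cᵢ₋₁ − Cᵢ), so τᵢ = Vᵢ/Q.
τ₁ = 136/11.0 = 12.364 min; τ₂ = 399/11.0 = 36.273 min.
Tank 1: C₁ = C_in(1 − e^(−t/τ₁)). Tank 2 (τ₁ ≠ τ₂): C₂ = C_in[1 − (τ₁ e^(−t/τ₁) − τ₂ e^(−t/τ₂))/(τ₁ − τ₂)].
At t = 78.5: e^(−t/τ₁) = 0.0017480, e^(−t/τ₂) = 0.11485.
C₂ = 4.91·[1 − (12.364·0.0017480 − 36.273·0.11485)/(-23.909)] = 4.91·0.82667 = 4.0589 mg/L.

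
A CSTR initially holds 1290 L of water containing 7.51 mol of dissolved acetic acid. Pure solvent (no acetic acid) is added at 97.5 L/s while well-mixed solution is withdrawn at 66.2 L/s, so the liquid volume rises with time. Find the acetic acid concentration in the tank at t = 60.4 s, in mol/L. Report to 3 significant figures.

0.000350 mol/L

Let m(t) be the amount of acetic acid. Volume: V(t) = V₀ + (Q_in − Q_out) t = 1290 + 31.300 t; V(60.4) = 3180.5 L.
Species balance (pure solvent in): dm/dt = −Q_out · m/V(t).
dm/m = −Q_out dt/(V₀ + 31.300 t); integrating gives ln(m/m₀) = −(Q_out/(Q_in−Q_out)) ln(V/V₀).
m = m₀ (V₀/V)^(Q_out/(Q_in−Q_out)) = 7.51 × (1290/3180.5)^(2.1150) = 1.1136 mol.
C = m/V = 1.1136/3180.5 = 0.00035015 mol/L.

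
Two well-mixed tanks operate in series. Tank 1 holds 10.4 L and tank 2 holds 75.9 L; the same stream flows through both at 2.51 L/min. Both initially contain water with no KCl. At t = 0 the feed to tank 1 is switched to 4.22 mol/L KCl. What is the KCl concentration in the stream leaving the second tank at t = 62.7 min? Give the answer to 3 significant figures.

3.61 mol/L

Species balance on tank i: dCᵢ/dt = (Cᵢ₋₁ − Cᵢ)/τᵢ with τᵢ = Vᵢ/Q.
τ₁ = 10.4/2.51 = 4.1434 min; τ₂ = 75.9/2.51 = 30.239 min.
Tank 1: C₁ = C_in(1 − e^(−t/τ₁)). Tank 2 (τ₁ ≠ τ₂): C₂ = C_in[1 − (τ₁ e^(−t/τ₁) − τ₂ e^(−t/τ₂))/(τ₁ − τ₂)].
At t = 62.7: e^(−t/τ₁) = 2.6797e-07, e^(−t/τ₂) = 0.12575.
C₂ = 4.22·[1 − (4.1434·2.6797e-07 − 30.239·0.12575)/(-26.096)] = 4.22·0.85429 = 3.6051 mol/L.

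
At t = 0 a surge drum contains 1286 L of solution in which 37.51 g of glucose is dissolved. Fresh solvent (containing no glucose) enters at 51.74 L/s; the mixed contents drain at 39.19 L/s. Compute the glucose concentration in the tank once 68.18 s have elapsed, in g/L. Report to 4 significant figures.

Let m(t) be the amount of glucose. Volume: V(t) = V₀ + (Q_in − Q_out) t = 1286 + 12.5500 t; V(68.18) = 2141.66 L.
Species balance (pure solvent in): dm/dt = −Q_out · m/V(t).
dm/m = −Q_out dt/(V₀ + 12.5500 t); integrating gives ln(m/m₀) = −(Q_out/(Q_in−Q_out)) ln(V/V₀).
m = m₀ (V₀/V)^(Q_out/(Q_in−Q_out)) = 37.51 × (1286/2141.66)^(3.12271) = 7.62848 g.
C = m/V = 7.62848/2141.66 = 0.00356195 g/L.

0.003562 g/L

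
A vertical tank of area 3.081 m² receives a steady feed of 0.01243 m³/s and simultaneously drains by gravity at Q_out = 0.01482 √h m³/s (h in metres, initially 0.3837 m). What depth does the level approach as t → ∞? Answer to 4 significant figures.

Unsteady balance on liquid volume: A dh/dt = Q_in − 0.01482 √h. At steady state dh/dt = 0:
Q_in = 0.01482 √h_ss ⇒ √h_ss = 0.01243/0.01482 = 0.838731.
h_ss = 0.838731² = 0.703470 m. (Since h₀ = 0.3837 m < h_ss, the level will rise toward this value.)

0.7035 m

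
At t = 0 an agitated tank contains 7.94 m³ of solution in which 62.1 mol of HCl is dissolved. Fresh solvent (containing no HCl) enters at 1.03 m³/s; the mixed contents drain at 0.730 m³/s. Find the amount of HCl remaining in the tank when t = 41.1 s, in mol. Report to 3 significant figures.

Let m(t) be the amount of HCl. Volume: V(t) = V₀ + (Q_in − Q_out) t = 7.94 + 0.30000 t; V(41.1) = 20.270 m³.
Species balance (pure solvent in): dm/dt = −Q_out · m/V(t).
dm/m = −Q_out dt/(V₀ + 0.30000 t); integrating gives ln(m/m₀) = −(Q_out/(Q_in−Q_out)) ln(V/V₀).
m = m₀ (V₀/V)^(Q_out/(Q_in−Q_out)) = 62.1 × (7.94/20.270)^(2.4333) = 6.3481 mol.

6.35 mol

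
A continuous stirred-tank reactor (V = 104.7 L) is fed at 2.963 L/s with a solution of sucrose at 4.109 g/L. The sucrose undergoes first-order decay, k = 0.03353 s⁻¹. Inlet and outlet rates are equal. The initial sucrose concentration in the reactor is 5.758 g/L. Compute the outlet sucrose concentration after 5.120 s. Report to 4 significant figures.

Species balance: V dC/dt = Q C_in − Q C − k V C.
This is linear with rate a = Q/V + k = 0.0618299 s⁻¹.
C_ss = Q C_in/(Q + kV) = 1.88071 g/L; C(t) = C_ss + (C₀ − C_ss) e^(−a t).
C(5.120) = 1.88071 + (3.87729)·e^(−0.0618299·5.120) = 1.88071 + (3.87729)·0.728645 = 4.70588 g/L.

4.706 g/L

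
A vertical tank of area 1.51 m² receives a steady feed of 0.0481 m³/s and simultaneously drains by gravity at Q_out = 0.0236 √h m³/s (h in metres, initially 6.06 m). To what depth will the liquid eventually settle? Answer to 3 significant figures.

Level balance: A dh/dt = 0.0481 − 0.0236 √h. Setting dh/dt = 0:
Q_in = 0.0236 √h_ss ⇒ √h_ss = 0.0481/0.0236 = 2.0381.
h_ss = 2.0381² = 4.1540 m. (Since h₀ = 6.06 m > h_ss, the level will fall toward this value.)

4.15 m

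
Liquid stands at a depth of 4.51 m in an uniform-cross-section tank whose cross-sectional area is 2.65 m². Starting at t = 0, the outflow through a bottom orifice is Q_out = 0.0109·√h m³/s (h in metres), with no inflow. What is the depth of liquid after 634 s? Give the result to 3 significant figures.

With no inflow, A dh/dt = −0.0109 √h.
This is separable: 2 d(√h)/dt = −0.0109/A, so √h = √h₀ − (0.0109/(2A)) t.
√h = √4.51 − 0.0109·634/(2·2.65) = 2.1237 − 1.3039 = 0.81979.
h = 0.81979² = 0.67205 m.

0.672 m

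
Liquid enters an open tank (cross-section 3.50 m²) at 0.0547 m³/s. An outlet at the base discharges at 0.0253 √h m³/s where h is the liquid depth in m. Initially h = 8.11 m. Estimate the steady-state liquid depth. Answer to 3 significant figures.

4.67 m

Level balance: A dh/dt = 0.0547 − 0.0253 √h. Setting dh/dt = 0:
Q_in = 0.0253 √h_ss ⇒ √h_ss = 0.0547/0.0253 = 2.1621.
h_ss = 2.1621² = 4.6745 m. (Since h₀ = 8.11 m > h_ss, the level will fall toward this value.)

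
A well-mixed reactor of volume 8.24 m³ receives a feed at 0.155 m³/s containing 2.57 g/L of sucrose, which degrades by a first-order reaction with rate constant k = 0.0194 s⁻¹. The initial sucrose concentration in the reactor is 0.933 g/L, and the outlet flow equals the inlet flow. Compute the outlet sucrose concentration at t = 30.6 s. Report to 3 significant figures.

1.16 g/L

Species balance: V dC/dt = Q C_in − Q C − k V C.
dC/dt = (Q/V) C_in − (Q/V + k) C; effective rate a = Q/V + k = 0.018811 + 0.0194 = 0.038211 s⁻¹.
C_ss = Q C_in/(Q + kV) = 1.2652 g/L; C(t) = C_ss + (C₀ − C_ss) e^(−a t).
C(30.6) = 1.2652 + (-0.33218)·e^(−0.038211·30.6) = 1.2652 + (-0.33218)·0.31060 = 1.1620 g/L.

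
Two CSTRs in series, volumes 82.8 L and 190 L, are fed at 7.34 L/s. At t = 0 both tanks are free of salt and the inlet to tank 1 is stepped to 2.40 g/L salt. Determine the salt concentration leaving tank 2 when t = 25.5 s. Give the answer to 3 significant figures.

1.00 g/L

Species balance on tank i: dCᵢ/dt = (Cᵢ₋₁ − Cᵢ)/τᵢ with τᵢ = Vᵢ/Q.
τ₁ = 82.8/7.34 = 11.281 s; τ₂ = 190/7.34 = 25.886 s.
Solving the cascade with C₁(0)=C₂(0)=0 gives C₂(t) = C_in[1 − (τ₁ e^(−t/τ₁) − τ₂ e^(−t/τ₂))/(τ₁ − τ₂)].
At t = 25.5: e^(−t/τ₁) = 0.10430, e^(−t/τ₂) = 0.37340.
C₂ = 2.40·[1 − (11.281·0.10430 − 25.886·0.37340)/(-14.605)] = 2.40·0.41875 = 1.0050 g/L.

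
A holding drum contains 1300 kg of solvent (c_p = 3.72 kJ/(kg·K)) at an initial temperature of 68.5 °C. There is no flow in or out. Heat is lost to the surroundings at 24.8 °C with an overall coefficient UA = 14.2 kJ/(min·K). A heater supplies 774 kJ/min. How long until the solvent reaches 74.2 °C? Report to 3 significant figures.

255 min

M c_p dT/dt = −UA(T − T_amb) + Q̇.
τ = M c_p/UA = 340.56 min; T_ss = T_amb + Q̇/UA = 24.8 + 774/14.2 = 79.307 °C.
T(t) = T_ss + (T₀ − T_ss)e^(−t/τ); set T = 74.2:
t = −τ ln[(T − T_ss)/(T₀ − T_ss)] = −340.56 · ln(0.47257) = 255.28 min.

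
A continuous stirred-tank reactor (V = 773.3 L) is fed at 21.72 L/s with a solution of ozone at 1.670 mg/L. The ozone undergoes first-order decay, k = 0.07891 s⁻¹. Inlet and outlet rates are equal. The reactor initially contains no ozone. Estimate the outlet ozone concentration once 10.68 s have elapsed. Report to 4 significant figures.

Species balance: V dC/dt = Q C_in − Q C − k V C.
This is linear with rate a = Q/V + k = 0.106997 s⁻¹.
C_ss = Q C_in/(Q + kV) = 0.438384 mg/L; C(t) = C_ss + (C₀ − C_ss) e^(−a t).
C(10.68) = 0.438384 + (-0.438384)·e^(−0.106997·10.68) = 0.438384 + (-0.438384)·0.318946 = 0.298563 mg/L.

0.2986 mg/L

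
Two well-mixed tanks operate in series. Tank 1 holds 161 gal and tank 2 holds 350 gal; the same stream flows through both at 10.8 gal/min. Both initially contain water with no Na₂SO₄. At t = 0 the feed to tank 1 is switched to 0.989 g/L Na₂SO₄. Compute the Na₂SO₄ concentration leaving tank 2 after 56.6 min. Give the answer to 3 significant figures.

0.689 g/L

Each tank obeys Vᵢ dCᵢ/dt = Q(Cᵢ₋₁ − Cᵢ), so τᵢ = Vᵢ/Q.
τ₁ = 161/10.8 = 14.907 min; τ₂ = 350/10.8 = 32.407 min.
Tank 1: C₁ = C_in(1 − e^(−t/τ₁)). Tank 2 (τ₁ ≠ τ₂): C₂ = C_in[1 − (τ₁ e^(−t/τ₁) − τ₂ e^(−t/τ₂))/(τ₁ − τ₂)].
At t = 56.6: e^(−t/τ₁) = 0.022443, e^(−t/τ₂) = 0.17438.
C₂ = 0.989·[1 − (14.907·0.022443 − 32.407·0.17438)/(-17.500)] = 0.989·0.69619 = 0.68853 g/L.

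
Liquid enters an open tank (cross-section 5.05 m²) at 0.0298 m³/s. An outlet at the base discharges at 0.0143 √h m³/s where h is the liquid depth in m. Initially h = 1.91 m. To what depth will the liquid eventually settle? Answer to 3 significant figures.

4.34 m

Level balance: A dh/dt = 0.0298 − 0.0143 √h. Setting dh/dt = 0:
Q_in = 0.0143 √h_ss ⇒ √h_ss = 0.0298/0.0143 = 2.0839.
h_ss = 2.0839² = 4.3427 m. (Since h₀ = 1.91 m < h_ss, the level will rise toward this value.)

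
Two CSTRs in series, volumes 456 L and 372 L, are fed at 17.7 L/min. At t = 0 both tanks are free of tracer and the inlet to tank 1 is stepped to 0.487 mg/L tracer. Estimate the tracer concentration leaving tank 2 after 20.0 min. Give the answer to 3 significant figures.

0.103 mg/L

Time constants: τᵢ = Vᵢ/Q for each well-mixed tank.
τ₁ = 456/17.7 = 25.763 min; τ₂ = 372/17.7 = 21.017 min.
Tank 1: C₁ = C_in(1 − e^(−t/τ₁)). Tank 2 (τ₁ ≠ τ₂): C₂ = C_in[1 − (τ₁ e^(−t/τ₁) − τ₂ e^(−t/τ₂))/(τ₁ − τ₂)].
At t = 20.0: e^(−t/τ₁) = 0.46010, e^(−t/τ₂) = 0.38612.
C₂ = 0.487·[1 − (25.763·0.46010 − 21.017·0.38612)/(4.7458)] = 0.487·0.21228 = 0.10338 mg/L.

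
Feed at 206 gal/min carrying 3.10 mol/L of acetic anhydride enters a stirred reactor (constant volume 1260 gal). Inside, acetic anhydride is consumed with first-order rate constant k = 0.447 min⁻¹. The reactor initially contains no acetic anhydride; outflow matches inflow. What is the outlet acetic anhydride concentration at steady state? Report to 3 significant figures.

Species balance: V dC/dt = Q C_in − Q C − k V C.
At steady state: 0 = Q C_in − (Q + kV) C_ss, so C_ss = Q C_in/(Q + kV).
C_ss = 206·3.10/(206 + 0.447·1260) = 638.60/769.22 = 0.83019 mol/L.

0.830 mol/L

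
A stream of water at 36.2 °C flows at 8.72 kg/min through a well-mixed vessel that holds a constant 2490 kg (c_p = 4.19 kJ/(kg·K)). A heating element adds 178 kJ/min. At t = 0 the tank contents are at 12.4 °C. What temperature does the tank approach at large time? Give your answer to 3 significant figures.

M c_p dT/dt = ṁ c_p (T_in − T) + Q̇.
At steady state dT/dt = 0 ⇒ T_ss = T_in + Q̇/(ṁ c_p) = 36.2 + 178/(8.72·4.19) = 41.072 °C.

41.1 °C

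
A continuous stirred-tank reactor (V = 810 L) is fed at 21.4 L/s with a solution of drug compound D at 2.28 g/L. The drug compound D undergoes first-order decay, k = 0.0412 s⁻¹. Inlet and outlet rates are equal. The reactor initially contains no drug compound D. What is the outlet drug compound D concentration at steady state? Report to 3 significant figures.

V dC/dt = Q(C_in − C) − k V C.
At steady state: 0 = Q C_in − (Q + kV) C_ss, so C_ss = Q C_in/(Q + kV).
C_ss = 21.4·2.28/(21.4 + 0.0412·810) = 48.792/54.772 = 0.89082 g/L.

0.891 g/L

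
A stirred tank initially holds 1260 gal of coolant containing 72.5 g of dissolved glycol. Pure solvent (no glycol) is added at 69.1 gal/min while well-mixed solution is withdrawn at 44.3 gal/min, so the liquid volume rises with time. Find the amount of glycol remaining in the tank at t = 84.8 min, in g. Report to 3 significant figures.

Total volume: dV/dt = Q_in − Q_out = 24.800 gal/min, so V(t) = 1260 + 24.800 t and V(84.8) = 3363.0 gal.
Species balance (pure solvent in): dm/dt = −Q_out · m/V(t).
dm/m = −Q_out dt/(V₀ + 24.800 t); integrating gives ln(m/m₀) = −(Q_out/(Q_in−Q_out)) ln(V/V₀).
m = m₀ (V₀/V)^(Q_out/(Q_in−Q_out)) = 72.5 × (1260/3363.0)^(1.7863) = 12.553 g.

12.6 g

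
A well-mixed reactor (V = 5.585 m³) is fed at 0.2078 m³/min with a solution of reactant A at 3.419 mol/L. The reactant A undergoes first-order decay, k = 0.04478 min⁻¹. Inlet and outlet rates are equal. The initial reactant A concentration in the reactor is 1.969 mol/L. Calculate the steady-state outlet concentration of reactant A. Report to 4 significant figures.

1.552 mol/L

Accumulation = in − out − consumed: V dC/dt = Q C_in − Q C − k V C.
Steady state (dC/dt = 0): C_ss = Q C_in/(Q + kV) = C_in/(1 + kV/Q).
C_ss = 0.2078·3.419/(0.2078 + 0.04478·5.585) = 0.710468/0.457896 = 1.55159 mol/L.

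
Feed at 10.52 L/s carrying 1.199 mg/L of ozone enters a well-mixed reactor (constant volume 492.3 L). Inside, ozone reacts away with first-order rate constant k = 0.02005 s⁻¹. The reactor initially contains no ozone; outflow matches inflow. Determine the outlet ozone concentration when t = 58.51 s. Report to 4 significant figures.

V dC/dt = Q(C_in − C) − k V C.
dC/dt = (Q/V) C_in − (Q/V + k) C; effective rate a = Q/V + k = 0.0213691 + 0.02005 = 0.0414191 s⁻¹.
C_ss = Q C_in/(Q + kV) = 0.618592 mg/L; C(t) = C_ss + (C₀ − C_ss) e^(−a t).
C(58.51) = 0.618592 + (-0.618592)·e^(−0.0414191·58.51) = 0.618592 + (-0.618592)·0.0886171 = 0.563775 mg/L.

0.5638 mg/L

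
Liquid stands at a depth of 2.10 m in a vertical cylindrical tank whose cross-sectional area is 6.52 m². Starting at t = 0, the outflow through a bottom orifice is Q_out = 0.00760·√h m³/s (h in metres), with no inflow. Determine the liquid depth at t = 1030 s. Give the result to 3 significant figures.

Volume balance on the tank: A dh/dt = −0.00760 √h.
∫ h^(−1/2) dh = −(0.00760/A) ∫ dt, giving 2√h = 2√h₀ − (0.00760/A) t.
√h = √2.10 − 0.00760·1030/(2·6.52) = 1.4491 − 0.60031 = 0.84883.
h = 0.84883² = 0.72051 m.

0.721 m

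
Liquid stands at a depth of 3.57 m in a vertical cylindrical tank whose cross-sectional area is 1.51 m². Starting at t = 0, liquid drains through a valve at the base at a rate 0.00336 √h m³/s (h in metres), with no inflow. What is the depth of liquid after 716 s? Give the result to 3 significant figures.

1.19 m

A dh/dt = −Q_out = −0.00336 √h.
Separate and integrate: 2(√h − √h₀) = −(0.00336/A) t.
√h = √3.57 − 0.00336·716/(2·1.51) = 1.8894 − 0.79661 = 1.0928.
h = 1.0928² = 1.1943 m.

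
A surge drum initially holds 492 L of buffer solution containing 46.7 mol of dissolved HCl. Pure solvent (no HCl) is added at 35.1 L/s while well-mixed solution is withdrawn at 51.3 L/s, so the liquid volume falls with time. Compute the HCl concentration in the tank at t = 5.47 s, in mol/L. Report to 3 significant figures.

0.0617 mol/L

Total volume: dV/dt = Q_in − Q_out = -16.200 L/s, so V(t) = 492 − 16.200 t and V(5.47) = 403.39 L.
Species balance (pure solvent in): dm/dt = −Q_out · m/V(t).
Separate: dm/m = −Q_out dt/V(t) ⇒ ln(m/m₀) = −(Q_out/(Q_in−Q_out)) ln(V/V₀).
m = m₀ (V₀/V)^(Q_out/(Q_in−Q_out)) = 46.7 × (492/403.39)^(-3.1667) = 24.901 mol.
C = m/V = 24.901/403.39 = 0.061729 mol/L.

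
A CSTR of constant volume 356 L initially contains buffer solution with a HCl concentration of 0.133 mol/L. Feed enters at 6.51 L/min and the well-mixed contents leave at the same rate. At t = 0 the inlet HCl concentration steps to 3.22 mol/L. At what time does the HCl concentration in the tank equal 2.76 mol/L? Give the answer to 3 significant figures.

104 min

Accumulation = in − out for the solute gives V dC/dt = Q(C_in − C), so τ = V/Q = 54.685 min.
C(t) = C_in + (C₀ − C_in) e^(−t/τ). Set C = 2.76 and solve for t:
e^(−t/τ) = (C − C_in)/(C₀ − C_in) = (2.76 − 3.22)/(0.133 − 3.22) = 0.14901
t = −τ ln(…) = 54.685 × 1.9037 = 104.11 min.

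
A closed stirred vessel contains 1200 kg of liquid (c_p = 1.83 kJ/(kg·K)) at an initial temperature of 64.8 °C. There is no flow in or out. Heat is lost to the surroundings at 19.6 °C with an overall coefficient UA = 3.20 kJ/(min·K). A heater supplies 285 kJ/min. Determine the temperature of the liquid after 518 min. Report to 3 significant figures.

88.0 °C

Energy balance: M c_p dT/dt = −UA(T − T_amb) + Q̇.
dT/dt = (T_ss − T)/τ with T_ss = T_amb + Q̇/UA = 19.6 + 285/3.20 = 108.66 °C, τ = M c_p/UA = 1200·1.83/3.20 = 686.25 min.
Solution: T(t) = T_ss + (T₀ − T_ss) e^(−t/τ).
T(518) = 108.66 + (-43.862)·0.47009 = 88.043 °C.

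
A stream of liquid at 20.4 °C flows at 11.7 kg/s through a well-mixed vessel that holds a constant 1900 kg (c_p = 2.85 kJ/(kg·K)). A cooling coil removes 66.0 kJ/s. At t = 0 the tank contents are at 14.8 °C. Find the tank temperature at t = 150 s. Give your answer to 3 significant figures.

M c_p dT/dt = ṁ c_p (T_in − T) − Q̇.
τ = M/ṁ = 162.39 s; T_ss = T_in − Q̇/(ṁ c_p) = 20.4 − 66.0/(11.7·2.85) = 18.421 °C.
This is linear first-order; T(t) = T_ss + (T₀ − T_ss) e^(−t/τ).
T(150) = 18.421 + (-3.6207)·e^(−150/162.39) = 18.421 + (-3.6207)·0.39705 = 16.983 °C.

17.0 °C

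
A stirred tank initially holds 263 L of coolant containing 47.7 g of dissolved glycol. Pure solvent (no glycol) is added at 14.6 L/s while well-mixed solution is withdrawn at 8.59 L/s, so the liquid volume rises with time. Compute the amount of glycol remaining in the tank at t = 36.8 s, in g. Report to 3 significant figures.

19.9 g

Let m(t) be the amount of glycol. Volume: V(t) = V₀ + (Q_in − Q_out) t = 263 + 6.0100 t; V(36.8) = 484.17 L.
Species balance (pure solvent in): dm/dt = −Q_out · m/V(t).
Separate: dm/m = −Q_out dt/V(t) ⇒ ln(m/m₀) = −(Q_out/(Q_in−Q_out)) ln(V/V₀).
m = m₀ (V₀/V)^(Q_out/(Q_in−Q_out)) = 47.7 × (263/484.17)^(1.4293) = 19.939 g.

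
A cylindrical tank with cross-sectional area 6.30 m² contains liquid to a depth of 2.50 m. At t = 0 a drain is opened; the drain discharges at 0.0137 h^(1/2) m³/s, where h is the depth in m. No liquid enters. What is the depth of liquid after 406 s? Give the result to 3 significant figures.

1.30 m

A dh/dt = −Q_out = −0.0137 √h.
This is separable: 2 d(√h)/dt = −0.0137/A, so √h = √h₀ − (0.0137/(2A)) t.
√h = √2.50 − 0.0137·406/(2·6.30) = 1.5811 − 0.44144 = 1.1397.
h = 1.1397² = 1.2989 m.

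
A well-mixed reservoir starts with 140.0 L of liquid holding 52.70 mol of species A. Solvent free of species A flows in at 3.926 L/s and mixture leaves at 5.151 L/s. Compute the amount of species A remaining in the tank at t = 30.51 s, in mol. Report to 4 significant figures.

14.28 mol

Let m(t) be the amount of species A. Volume: V(t) = V₀ + (Q_in − Q_out) t = 140.0 − 1.22500 t; V(30.51) = 102.625 L.
No species A enters, so dm/dt = −Q_out · (m/V).
Separate: dm/m = −Q_out dt/V(t) ⇒ ln(m/m₀) = −(Q_out/(Q_in−Q_out)) ln(V/V₀).
m = m₀ (V₀/V)^(Q_out/(Q_in−Q_out)) = 52.70 × (140.0/102.625)^(-4.20490) = 14.2784 mol.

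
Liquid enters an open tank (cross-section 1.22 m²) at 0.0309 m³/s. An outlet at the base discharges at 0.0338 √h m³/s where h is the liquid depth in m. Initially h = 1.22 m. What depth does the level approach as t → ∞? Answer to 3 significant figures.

0.836 m

A dh/dt = Q_in − 0.0338 √h. Steady state requires inflow = outflow:
Q_in = 0.0338 √h_ss ⇒ √h_ss = 0.0309/0.0338 = 0.91420.
h_ss = 0.91420² = 0.83576 m. (Since h₀ = 1.22 m > h_ss, the level will fall toward this value.)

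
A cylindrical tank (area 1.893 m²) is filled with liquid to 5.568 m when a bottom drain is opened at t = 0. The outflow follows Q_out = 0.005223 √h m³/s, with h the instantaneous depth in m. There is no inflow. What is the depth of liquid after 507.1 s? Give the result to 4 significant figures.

2.756 m

Accumulation of liquid (constant cross-section A): A dh/dt = −0.005223 √h.
Separate and integrate: 2(√h − √h₀) = −(0.005223/A) t.
√h = √5.568 − 0.005223·507.1/(2·1.893) = 2.35966 − 0.699573 = 1.66009.
h = 1.66009² = 2.75589 m.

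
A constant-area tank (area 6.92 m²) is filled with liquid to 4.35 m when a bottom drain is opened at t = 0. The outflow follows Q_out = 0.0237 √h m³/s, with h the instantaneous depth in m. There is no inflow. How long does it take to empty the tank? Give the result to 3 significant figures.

A dh/dt = −Q_out = −0.0237 √h.
This is separable: 2 d(√h)/dt = −0.0237/A, so √h = √h₀ − (0.0237/(2A)) t.
Tank is empty when √h = 0: t_empty = 2A√h₀/0.0237.
t_empty = 2·6.92·√4.35/0.0237 = 13.840·2.0857/0.0237 = 1218.0 s.

1220 s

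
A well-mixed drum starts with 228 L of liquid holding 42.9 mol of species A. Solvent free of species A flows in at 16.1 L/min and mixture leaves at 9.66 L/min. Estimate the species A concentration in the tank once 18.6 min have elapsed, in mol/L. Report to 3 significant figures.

Total volume: dV/dt = Q_in − Q_out = 6.4400 L/min, so V(t) = 228 + 6.4400 t and V(18.6) = 347.78 L.
Species balance (pure solvent in): dm/dt = −Q_out · m/V(t).
dm/m = −Q_out dt/(V₀ + 6.4400 t); integrating gives ln(m/m₀) = −(Q_out/(Q_in−Q_out)) ln(V/V₀).
m = m₀ (V₀/V)^(Q_out/(Q_in−Q_out)) = 42.9 × (228/347.78)^(1.5000) = 22.772 mol.
C = m/V = 22.772/347.78 = 0.065477 mol/L.

0.0655 mol/L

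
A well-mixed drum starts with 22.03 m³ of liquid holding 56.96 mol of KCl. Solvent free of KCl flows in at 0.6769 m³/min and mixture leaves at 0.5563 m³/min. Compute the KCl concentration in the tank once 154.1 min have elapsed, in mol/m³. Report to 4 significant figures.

Total volume: dV/dt = Q_in − Q_out = 0.120600 m³/min, so V(t) = 22.03 + 0.120600 t and V(154.1) = 40.6145 m³.
Species balance (pure solvent in): dm/dt = −Q_out · m/V(t).
dm/m = −Q_out dt/(V₀ + 0.120600 t); integrating gives ln(m/m₀) = −(Q_out/(Q_in−Q_out)) ln(V/V₀).
m = m₀ (V₀/V)^(Q_out/(Q_in−Q_out)) = 56.96 × (22.03/40.6145)^(4.61277) = 3.38932 mol.
C = m/V = 3.38932/40.6145 = 0.0834512 mol/m³.

0.08345 mol/m³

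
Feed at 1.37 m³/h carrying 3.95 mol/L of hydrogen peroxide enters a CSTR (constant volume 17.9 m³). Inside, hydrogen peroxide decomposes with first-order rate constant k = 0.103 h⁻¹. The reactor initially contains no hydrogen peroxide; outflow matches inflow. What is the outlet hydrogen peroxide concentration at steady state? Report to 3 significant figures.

V dC/dt = Q(C_in − C) − k V C.
At steady state: 0 = Q C_in − (Q + kV) C_ss, so C_ss = Q C_in/(Q + kV).
C_ss = 1.37·3.95/(1.37 + 0.103·17.9) = 5.4115/3.2137 = 1.6839 mol/L.

1.68 mol/L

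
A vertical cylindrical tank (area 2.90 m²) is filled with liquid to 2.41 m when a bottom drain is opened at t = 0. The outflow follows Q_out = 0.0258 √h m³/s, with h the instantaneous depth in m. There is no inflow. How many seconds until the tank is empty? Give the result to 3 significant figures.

With no inflow, A dh/dt = −0.0258 √h.
Separate and integrate: 2(√h − √h₀) = −(0.0258/A) t.
Tank is empty when √h = 0: t_empty = 2A√h₀/0.0258.
t_empty = 2·2.90·√2.41/0.0258 = 5.8000·1.5524/0.0258 = 348.99 s.

349 s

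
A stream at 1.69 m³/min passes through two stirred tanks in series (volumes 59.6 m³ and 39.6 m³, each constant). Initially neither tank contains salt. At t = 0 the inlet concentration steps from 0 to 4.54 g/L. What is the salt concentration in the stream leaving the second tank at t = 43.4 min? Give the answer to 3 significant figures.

2.00 g/L

Species balance on tank i: dCᵢ/dt = (Cᵢ₋₁ − Cᵢ)/τᵢ with τᵢ = Vᵢ/Q.
τ₁ = 59.6/1.69 = 35.266 min; τ₂ = 39.6/1.69 = 23.432 min.
Tank 1: C₁ = C_in(1 − e^(−t/τ₁)). Tank 2 (τ₁ ≠ τ₂): C₂ = C_in[1 − (τ₁ e^(−t/τ₁) − τ₂ e^(−t/τ₂))/(τ₁ − τ₂)].
At t = 43.4: e^(−t/τ₁) = 0.29211, e^(−t/τ₂) = 0.15690.
C₂ = 4.54·[1 − (35.266·0.29211 − 23.432·0.15690)/(11.834)] = 4.54·0.44018 = 1.9984 g/L.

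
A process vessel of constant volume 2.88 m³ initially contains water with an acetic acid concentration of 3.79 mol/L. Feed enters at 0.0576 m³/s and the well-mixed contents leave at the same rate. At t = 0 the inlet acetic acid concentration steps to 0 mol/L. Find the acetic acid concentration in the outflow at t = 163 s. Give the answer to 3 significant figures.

0.145 mol/L

Accumulation = in − out for the solute gives V dC/dt = Q(C_in − C).
So dC/dt = (C_in − C)/τ with τ = V/Q = 2.88/0.0576 = 50.000 s.
C approaches C_in exponentially: C(t) = C_in + (C₀ − C_in) e^(−t/τ).
C(163) = 0 + (3.79 − 0)·e^(−163/50.000) = 0 + (3.7900)·0.038388 = 0.14549 mol/L.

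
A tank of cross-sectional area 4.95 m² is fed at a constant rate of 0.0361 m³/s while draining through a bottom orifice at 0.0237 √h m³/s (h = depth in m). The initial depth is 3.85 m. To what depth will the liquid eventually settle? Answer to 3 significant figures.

2.32 m

Level balance: A dh/dt = 0.0361 − 0.0237 √h. Setting dh/dt = 0:
Q_in = 0.0237 √h_ss ⇒ √h_ss = 0.0361/0.0237 = 1.5232.
h_ss = 1.5232² = 2.3202 m. (Since h₀ = 3.85 m > h_ss, the level will fall toward this value.)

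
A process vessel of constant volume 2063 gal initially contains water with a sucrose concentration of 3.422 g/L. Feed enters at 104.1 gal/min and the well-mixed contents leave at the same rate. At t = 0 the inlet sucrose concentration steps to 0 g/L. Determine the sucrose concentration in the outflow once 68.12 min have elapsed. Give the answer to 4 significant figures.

Unsteady species balance (constant V, well mixed): V dC/dt = Q(C_in − C).
So dC/dt = (C_in − C)/τ with τ = V/Q = 2063/104.1 = 19.8175 min.
C approaches C_in exponentially: C(t) = C_in + (C₀ − C_in) e^(−t/τ).
C(68.12) = 0 + (3.422 − 0)·e^(−68.12/19.8175) = 0 + (3.42200)·0.0321492 = 0.110014 g/L.

0.1100 g/L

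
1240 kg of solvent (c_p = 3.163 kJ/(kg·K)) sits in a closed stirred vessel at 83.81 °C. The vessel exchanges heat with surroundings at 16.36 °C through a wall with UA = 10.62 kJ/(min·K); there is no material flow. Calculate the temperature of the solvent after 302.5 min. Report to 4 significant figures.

46.09 °C

M c_p dT/dt = −UA(T − T_amb).
dT/dt = (T_ss − T)/τ with T_ss = T_amb = 16.3600 °C, τ = M c_p/UA = 1240·3.163/10.62 = 369.315 min.
Solution: T(t) = T_ss + (T₀ − T_ss) e^(−t/τ).
T(302.5) = 16.3600 + (67.4500)·0.440835 = 46.0943 °C.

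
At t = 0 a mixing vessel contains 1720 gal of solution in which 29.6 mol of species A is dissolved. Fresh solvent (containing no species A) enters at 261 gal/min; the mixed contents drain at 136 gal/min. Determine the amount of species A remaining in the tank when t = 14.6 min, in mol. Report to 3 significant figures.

13.5 mol

Total volume: dV/dt = Q_in − Q_out = 125.00 gal/min, so V(t) = 1720 + 125.00 t and V(14.6) = 3545.0 gal.
Solute balance: dm/dt = 0 − Q_out C = −Q_out m/V(t).
Separate: dm/m = −Q_out dt/V(t) ⇒ ln(m/m₀) = −(Q_out/(Q_in−Q_out)) ln(V/V₀).
m = m₀ (V₀/V)^(Q_out/(Q_in−Q_out)) = 29.6 × (1720/3545.0)^(1.0880) = 13.476 mol.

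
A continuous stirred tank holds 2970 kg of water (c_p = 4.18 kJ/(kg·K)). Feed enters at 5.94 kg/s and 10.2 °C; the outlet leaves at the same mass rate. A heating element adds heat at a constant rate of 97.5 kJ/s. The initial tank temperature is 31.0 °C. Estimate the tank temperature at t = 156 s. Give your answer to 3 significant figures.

26.5 °C

M c_p dT/dt = ṁ c_p (T_in − T) + Q̇.
Rearrange: dT/dt = (T_ss − T)/τ with τ = M/ṁ = 500.00 s and T_ss = T_in + Q̇/(ṁ c_p) = 14.127 °C.
Integrating: T(t) = T_ss + (T₀ − T_ss) e^(−t/τ).
T(156) = 14.127 + (16.873)·e^(−156/500.00) = 14.127 + (16.873)·0.73198 = 26.478 °C.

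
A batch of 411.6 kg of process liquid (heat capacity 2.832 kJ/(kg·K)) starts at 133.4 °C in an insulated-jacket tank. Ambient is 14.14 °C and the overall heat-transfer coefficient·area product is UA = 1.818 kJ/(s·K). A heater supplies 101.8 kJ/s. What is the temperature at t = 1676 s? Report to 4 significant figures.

74.77 °C

Unsteady energy balance on the tank contents: M c_p dT/dt = −UA(T − T_amb) + Q̇.
dT/dt = (T_ss − T)/τ with T_ss = T_amb + Q̇/UA = 14.14 + 101.8/1.818 = 70.1356 °C, τ = M c_p/UA = 411.6·2.832/1.818 = 641.172 s.
Integrating: T(t) = T_ss + (T₀ − T_ss) e^(−t/τ).
T(1676) = 70.1356 + (63.2644)·0.0732438 = 74.7693 °C.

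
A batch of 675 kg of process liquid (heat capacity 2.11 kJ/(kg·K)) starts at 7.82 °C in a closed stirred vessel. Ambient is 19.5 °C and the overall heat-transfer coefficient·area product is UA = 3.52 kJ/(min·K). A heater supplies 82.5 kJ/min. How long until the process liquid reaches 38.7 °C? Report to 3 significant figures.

856 min

Lumped-capacitance energy balance: M c_p dT/dt = UA(T_amb − T) + Q̇.
τ = M c_p/UA = 404.62 min; T_ss = T_amb + Q̇/UA = 19.5 + 82.5/3.52 = 42.938 °C.
T(t) = T_ss + (T₀ − T_ss)e^(−t/τ); set T = 38.7:
t = −τ ln[(T − T_ss)/(T₀ − T_ss)] = −404.62 · ln(0.12067) = 855.65 min.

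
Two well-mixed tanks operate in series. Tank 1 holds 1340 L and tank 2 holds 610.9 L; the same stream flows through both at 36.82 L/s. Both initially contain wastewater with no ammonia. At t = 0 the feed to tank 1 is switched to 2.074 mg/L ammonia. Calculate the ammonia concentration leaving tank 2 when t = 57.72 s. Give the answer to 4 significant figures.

1.347 mg/L

Each tank obeys Vᵢ dCᵢ/dt = Q(Cᵢ₋₁ − Cᵢ), so τᵢ = Vᵢ/Q.
τ₁ = 1340/36.82 = 36.3933 s; τ₂ = 610.9/36.82 = 16.5915 s.
Solving the cascade with C₁(0)=C₂(0)=0 gives C₂(t) = C_in[1 − (τ₁ e^(−t/τ₁) − τ₂ e^(−t/τ₂))/(τ₁ − τ₂)].
At t = 57.72: e^(−t/τ₁) = 0.204741, e^(−t/τ₂) = 0.0308418.
C₂ = 2.074·[1 − (36.3933·0.204741 − 16.5915·0.0308418)/(19.8017)] = 2.074·0.649551 = 1.34717 mg/L.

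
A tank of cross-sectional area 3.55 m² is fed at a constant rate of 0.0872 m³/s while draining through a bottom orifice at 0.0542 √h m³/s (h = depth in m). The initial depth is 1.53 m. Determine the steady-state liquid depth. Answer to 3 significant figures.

Unsteady balance on liquid volume: A dh/dt = Q_in − 0.0542 √h. At steady state dh/dt = 0:
Q_in = 0.0542 √h_ss ⇒ √h_ss = 0.0872/0.0542 = 1.6089.
h_ss = 1.6089² = 2.5884 m. (Since h₀ = 1.53 m < h_ss, the level will rise toward this value.)

2.59 m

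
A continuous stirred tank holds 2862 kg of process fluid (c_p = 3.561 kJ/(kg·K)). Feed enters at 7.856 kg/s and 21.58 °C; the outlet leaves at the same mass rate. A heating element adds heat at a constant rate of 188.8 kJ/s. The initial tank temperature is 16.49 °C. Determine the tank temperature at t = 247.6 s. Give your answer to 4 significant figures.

Heat balance on the well-mixed liquid: M c_p dT/dt = ṁ c_p (T_in − T) + 188.8.
Rearrange: dT/dt = (T_ss − T)/τ with τ = M/ṁ = 364.308 s and T_ss = T_in + Q̇/(ṁ c_p) = 28.3288 °C.
Solution: T(t) = T_ss + (T₀ − T_ss) e^(−t/τ).
T(247.6) = 28.3288 + (-11.8388)·e^(−247.6/364.308) = 28.3288 + (-11.8388)·0.506797 = 22.3290 °C.

22.33 °C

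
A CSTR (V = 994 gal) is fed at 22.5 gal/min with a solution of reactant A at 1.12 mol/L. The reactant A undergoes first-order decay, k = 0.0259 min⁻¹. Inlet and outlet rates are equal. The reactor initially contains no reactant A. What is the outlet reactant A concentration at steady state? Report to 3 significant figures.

0.522 mol/L

Accumulation = in − out − consumed: V dC/dt = Q C_in − Q C − k V C.
At steady state: 0 = Q C_in − (Q + kV) C_ss, so C_ss = Q C_in/(Q + kV).
C_ss = 22.5·1.12/(22.5 + 0.0259·994) = 25.200/48.245 = 0.52234 mol/L.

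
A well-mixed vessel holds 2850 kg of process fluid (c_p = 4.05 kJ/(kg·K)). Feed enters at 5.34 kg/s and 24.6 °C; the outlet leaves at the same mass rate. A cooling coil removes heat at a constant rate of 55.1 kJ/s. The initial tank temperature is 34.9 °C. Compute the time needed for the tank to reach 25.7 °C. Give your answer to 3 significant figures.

672 s

M c_p dT/dt = ṁ c_p (T_in − T) − Q̇.
τ = M/ṁ = 533.71 s; T_ss = T_in − Q̇/(ṁ c_p) = 22.052 °C.
T(t) = T_ss + (T₀ − T_ss) e^(−t/τ). Set T = 25.7:
e^(−t/τ) = (25.7 − 22.052)/(34.9 − 22.052) = 0.28392
t = −533.71 · ln(0.28392) = 671.97 s.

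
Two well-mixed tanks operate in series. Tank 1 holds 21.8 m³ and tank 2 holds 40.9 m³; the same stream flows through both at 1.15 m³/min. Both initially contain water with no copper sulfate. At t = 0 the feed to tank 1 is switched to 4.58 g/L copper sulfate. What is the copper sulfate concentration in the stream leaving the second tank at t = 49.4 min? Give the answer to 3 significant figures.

2.52 g/L

Each tank obeys Vᵢ dCᵢ/dt = Q(Cᵢ₋₁ − Cᵢ), so τᵢ = Vᵢ/Q.
τ₁ = 21.8/1.15 = 18.957 min; τ₂ = 40.9/1.15 = 35.565 min.
Solving the cascade with C₁(0)=C₂(0)=0 gives C₂(t) = C_in[1 − (τ₁ e^(−t/τ₁) − τ₂ e^(−t/τ₂))/(τ₁ − τ₂)].
At t = 49.4: e^(−t/τ₁) = 0.073832, e^(−t/τ₂) = 0.24933.
C₂ = 4.58·[1 − (18.957·0.073832 − 35.565·0.24933)/(-16.609)] = 4.58·0.55037 = 2.5207 g/L.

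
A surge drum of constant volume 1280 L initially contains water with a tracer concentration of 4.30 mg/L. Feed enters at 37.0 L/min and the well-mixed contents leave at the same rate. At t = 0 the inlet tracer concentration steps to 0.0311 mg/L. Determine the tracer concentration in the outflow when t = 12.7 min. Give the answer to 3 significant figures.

Unsteady species balance (constant V, well mixed): V dC/dt = Q(C_in − C).
Time constant τ = V/Q = 1280/37.0 = 34.595 min.
This is linear first-order; C(t) = C_in + (C₀ − C_in) e^(−t/τ).
C(12.7) = 0.0311 + (4.30 − 0.0311)·e^(−12.7/34.595) = 0.0311 + (4.2689)·0.69273 = 2.9883 mg/L.

2.99 mg/L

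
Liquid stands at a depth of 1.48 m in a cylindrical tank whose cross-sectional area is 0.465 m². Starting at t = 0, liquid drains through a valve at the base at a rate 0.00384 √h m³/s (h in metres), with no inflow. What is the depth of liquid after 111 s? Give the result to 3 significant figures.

Mass balance (ρ constant): A dh/dt = −0.00384 √h.
This is separable: 2 d(√h)/dt = −0.00384/A, so √h = √h₀ − (0.00384/(2A)) t.
√h = √1.48 − 0.00384·111/(2·0.465) = 1.2166 − 0.45832 = 0.75823.
h = 0.75823² = 0.57491 m.

0.575 m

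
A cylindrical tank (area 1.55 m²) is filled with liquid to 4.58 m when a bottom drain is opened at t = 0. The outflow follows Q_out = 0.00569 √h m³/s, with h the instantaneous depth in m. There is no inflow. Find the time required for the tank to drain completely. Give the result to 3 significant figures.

With no inflow, A dh/dt = −0.00569 √h.
Separate and integrate: 2(√h − √h₀) = −(0.00569/A) t.
Tank is empty when √h = 0: t_empty = 2A√h₀/0.00569.
t_empty = 2·1.55·√4.58/0.00569 = 3.1000·2.1401/0.00569 = 1166.0 s.

1170 s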